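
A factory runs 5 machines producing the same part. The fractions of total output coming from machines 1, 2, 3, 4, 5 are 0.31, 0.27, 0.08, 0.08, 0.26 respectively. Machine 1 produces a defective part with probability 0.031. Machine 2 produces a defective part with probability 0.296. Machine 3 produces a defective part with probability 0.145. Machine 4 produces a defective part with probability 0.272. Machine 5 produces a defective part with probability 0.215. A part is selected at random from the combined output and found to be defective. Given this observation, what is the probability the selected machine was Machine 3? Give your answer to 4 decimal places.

P(defective|M1) = 0.031; P(defective|M2) = 0.296; P(defective|M3) = 0.145; P(defective|M4) = 0.272; P(defective|M5) = 0.215.
Prior × likelihood for each source: 0.31·0.031=0.009610, 0.27·0.296=0.07992, 0.08·0.145=0.01160, 0.08·0.272=0.02176, 0.26·0.215=0.05590. Summing gives P(defective) = 0.17879.
P(Machine 3 | defective) = 0.01160 / 0.17879 = 0.0649.

Posterior probability ≈ 0.0649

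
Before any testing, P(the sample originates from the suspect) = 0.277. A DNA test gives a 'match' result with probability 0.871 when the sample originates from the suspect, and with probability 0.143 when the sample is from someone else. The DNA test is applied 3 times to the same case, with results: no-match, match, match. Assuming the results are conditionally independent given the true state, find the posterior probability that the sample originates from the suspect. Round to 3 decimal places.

Posterior P(H) ≈ 0.681

Let H be the event that the sample originates from the suspect; start with P(H) = 0.277. P('match'|H) = 0.871, P('match'|¬H) = 0.143.
Update on result 1 ('no-match'): P(H) ← 0.129·0.2770 / (0.129·0.2770 + 0.857·0.7230) = 0.035733/0.65534 = 0.0545.
Update on result 2 ('match'): P(H) ← 0.871·0.0545 / (0.871·0.0545 + 0.143·0.9455) = 0.047492/0.18269 = 0.2600.
Update on result 3 ('match'): P(H) ← 0.871·0.2600 / (0.871·0.2600 + 0.143·0.7400) = 0.22642/0.33224 = 0.6815.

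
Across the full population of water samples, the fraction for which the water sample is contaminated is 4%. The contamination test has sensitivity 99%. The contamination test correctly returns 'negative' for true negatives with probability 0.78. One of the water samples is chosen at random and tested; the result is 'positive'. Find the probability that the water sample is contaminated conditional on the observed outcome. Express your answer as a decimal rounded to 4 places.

Write H for 'the water sample is contaminated'. Prior odds H:¬H = 0.04/0.96 = 0.041667. For the 'positive' outcome, the likelihood ratio is 0.99/0.22 = 4.5000.
Posterior odds = 0.041667 × 4.5000 = 0.18750, so P(H|E) = 0.18750/(1+0.18750) = 0.1579.

P(H | E) ≈ 0.1579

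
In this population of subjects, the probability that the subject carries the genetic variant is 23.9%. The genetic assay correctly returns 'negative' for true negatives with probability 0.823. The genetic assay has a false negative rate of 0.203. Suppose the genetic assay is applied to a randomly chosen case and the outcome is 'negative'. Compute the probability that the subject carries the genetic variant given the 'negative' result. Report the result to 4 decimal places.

Let H be the event that the subject carries the genetic variant. P(H) = 0.239, so P(¬H) = 0.761. With E the 'negative' result, P(E|H) = 0.203 and P(E|¬H) = 0.823.
P(E) = 0.203·0.239 + 0.823·0.761 = 0.048517 + 0.62630 = 0.67482.
By Bayes' theorem, P(H|E) = 0.048517 / 0.67482 = 0.0719.

P(H | E) ≈ 0.0719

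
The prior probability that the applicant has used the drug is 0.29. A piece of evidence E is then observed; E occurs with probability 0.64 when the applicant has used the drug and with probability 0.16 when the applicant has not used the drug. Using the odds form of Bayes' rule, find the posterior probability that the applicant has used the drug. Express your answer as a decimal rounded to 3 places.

Posterior probability ≈ 0.620

Prior odds = 0.29/(1−0.29) = 0.40845. In log-odds, ln(0.40845) = -0.89538.
Add log likelihood ratio: ln(4.0000) = 1.3863.
Posterior log-odds = 0.49091, so posterior odds = exp(0.49091) = 1.6338. Converting, P(H|E) = 1.6338/2.6338 = 0.620.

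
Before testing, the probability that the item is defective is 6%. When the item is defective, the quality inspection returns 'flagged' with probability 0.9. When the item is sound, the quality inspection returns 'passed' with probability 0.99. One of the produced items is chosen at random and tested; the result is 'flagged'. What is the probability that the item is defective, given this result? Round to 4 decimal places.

P(H | E) ≈ 0.8517

Write H for 'the item is defective'. Prior odds H:¬H = 0.06/0.94 = 0.063830. For the 'flagged' outcome, the likelihood ratio is 0.9/0.01 = 90.000.
Posterior odds = 0.063830 × 90.000 = 5.7447, so P(H|E) = 5.7447/(1+5.7447) = 0.8517.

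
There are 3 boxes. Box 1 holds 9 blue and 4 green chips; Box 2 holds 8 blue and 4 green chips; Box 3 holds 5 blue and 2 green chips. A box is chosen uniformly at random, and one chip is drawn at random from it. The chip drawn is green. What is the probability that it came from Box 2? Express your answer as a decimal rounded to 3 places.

Posterior probability ≈ 0.360

P(green|Box 1) = 0.3077; P(green|Box 2) = 0.3333; P(green|Box 3) = 0.2857.
Prior × likelihood for each source: 0.333333·0.3077=0.1026, 0.333333·0.3333=0.1111, 0.333333·0.2857=0.09524. Summing gives P(green) = 0.30891.
P(Box 2 | green) = 0.1111 / 0.30891 = 0.360.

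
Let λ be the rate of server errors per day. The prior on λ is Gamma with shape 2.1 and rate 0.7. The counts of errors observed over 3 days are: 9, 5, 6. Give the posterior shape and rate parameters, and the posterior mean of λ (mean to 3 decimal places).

The Poisson likelihood adds the total count to the shape and the number of exposure periods to the rate. Here ∑xᵢ = 20 and n = 3, so shape 2.1→22.1 and rate 0.7→3.7.
E[λ | data] = 22.1/3.7 = 5.973.

Posterior: Gamma(shape=22.1, rate=3.7); mean ≈ 5.973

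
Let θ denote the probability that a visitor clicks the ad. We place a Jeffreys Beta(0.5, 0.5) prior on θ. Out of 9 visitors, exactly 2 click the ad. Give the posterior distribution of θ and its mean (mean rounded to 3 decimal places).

The binomial likelihood is conjugate to the Beta prior: with 2 successes and 7 failures, the posterior is Beta(0.5+2, 0.5+7) = Beta(2.5, 7.5).
Posterior mean = α/(α+β) = 2.5/10 = 0.250.

Posterior: Beta(2.5, 7.5); mean ≈ 0.250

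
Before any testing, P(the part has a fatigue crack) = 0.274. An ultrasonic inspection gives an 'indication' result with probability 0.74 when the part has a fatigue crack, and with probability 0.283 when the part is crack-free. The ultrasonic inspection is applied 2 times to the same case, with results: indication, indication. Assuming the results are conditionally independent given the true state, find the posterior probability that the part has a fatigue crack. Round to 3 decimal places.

Posterior P(H) ≈ 0.721

With H the event that the part has a fatigue crack, the joint likelihood of the observed sequence is P(data|H) = 0.74·0.74 = 0.54760 and P(data|¬H) = 0.283·0.283 = 0.080089.
Bayes: P(H|data) = 0.274·0.54760 / (0.274·0.54760 + 0.726·0.080089) = 0.15004/0.20819 = 0.7207.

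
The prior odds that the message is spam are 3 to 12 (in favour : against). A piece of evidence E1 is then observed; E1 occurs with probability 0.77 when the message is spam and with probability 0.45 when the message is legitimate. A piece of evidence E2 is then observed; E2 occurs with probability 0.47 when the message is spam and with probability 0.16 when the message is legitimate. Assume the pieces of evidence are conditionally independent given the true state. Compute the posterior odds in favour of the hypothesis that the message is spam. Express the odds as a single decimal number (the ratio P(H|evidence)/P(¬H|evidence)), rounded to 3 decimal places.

Prior odds = 3/12 = 0.25000.
Likelihood ratio for E1 = 0.77/0.45 = 1.7111.
Likelihood ratio for E2 = 0.47/0.16 = 2.9375.
Posterior odds = prior odds × LR₁ × LR₂ = 1.2566.

Posterior odds ≈ 1.257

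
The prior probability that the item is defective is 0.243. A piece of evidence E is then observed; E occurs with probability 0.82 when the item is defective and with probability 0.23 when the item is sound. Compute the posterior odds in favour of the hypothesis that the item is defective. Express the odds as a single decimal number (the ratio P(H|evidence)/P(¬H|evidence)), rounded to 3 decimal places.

Posterior odds ≈ 1.144

Prior odds = 0.243/(1−0.243) = 0.32100. In log-odds, ln(0.32100) = -1.1363.
Add log likelihood ratio: ln(3.5652) = 1.2712.
Posterior log-odds = 0.13492, so posterior odds = exp(0.13492) = 1.1444.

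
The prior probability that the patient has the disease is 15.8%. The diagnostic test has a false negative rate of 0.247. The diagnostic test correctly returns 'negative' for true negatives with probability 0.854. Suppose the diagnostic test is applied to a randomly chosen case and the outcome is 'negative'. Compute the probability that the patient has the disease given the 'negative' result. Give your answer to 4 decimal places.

Let H be the event that the patient has the disease. P(H) = 0.158, so P(¬H) = 0.842. With E the 'negative' result, P(E|H) = 0.247 and P(E|¬H) = 0.854.
P(E) = 0.247·0.158 + 0.854·0.842 = 0.039026 + 0.71907 = 0.75809.
By Bayes' theorem, P(H|E) = 0.039026 / 0.75809 = 0.0515.

P(H | E) ≈ 0.0515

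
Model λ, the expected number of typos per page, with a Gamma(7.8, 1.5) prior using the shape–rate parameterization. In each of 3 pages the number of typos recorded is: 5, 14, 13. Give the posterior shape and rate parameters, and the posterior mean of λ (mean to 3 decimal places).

Posterior: Gamma(shape=39.8, rate=4.5); mean ≈ 8.844

The Poisson likelihood adds the total count to the shape and the number of exposure periods to the rate. Here ∑xᵢ = 32 and n = 3, so shape 7.8→39.8 and rate 1.5→4.5.
Posterior mean = shape/rate = 39.8/4.5 = 8.844.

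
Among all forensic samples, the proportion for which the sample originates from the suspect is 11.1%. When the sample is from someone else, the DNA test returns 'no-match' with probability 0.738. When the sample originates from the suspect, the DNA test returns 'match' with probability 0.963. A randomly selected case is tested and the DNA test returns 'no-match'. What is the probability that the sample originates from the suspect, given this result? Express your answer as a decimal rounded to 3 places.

P(H | E) ≈ 0.006

Write H for 'the sample originates from the suspect'. Prior odds H:¬H = 0.111/0.889 = 0.12486. For the 'no-match' outcome, the likelihood ratio is 0.037/0.738 = 0.050136.
Posterior odds = 0.12486 × 0.050136 = 0.0062599, so P(H|E) = 0.0062599/(1+0.0062599) = 0.006.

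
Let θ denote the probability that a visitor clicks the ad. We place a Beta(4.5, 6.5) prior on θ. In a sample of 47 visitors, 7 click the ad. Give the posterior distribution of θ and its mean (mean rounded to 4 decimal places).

Observing 7 successes and 40 failures updates Beta(4.5, 6.5) by adding the success and failure counts to the two shape parameters: α = 4.5+7 = 11.5, β = 6.5+40 = 46.5.
E[θ | data] = 11.5/(11.5+46.5) = 0.1983.

Posterior: Beta(11.5, 46.5); mean ≈ 0.1983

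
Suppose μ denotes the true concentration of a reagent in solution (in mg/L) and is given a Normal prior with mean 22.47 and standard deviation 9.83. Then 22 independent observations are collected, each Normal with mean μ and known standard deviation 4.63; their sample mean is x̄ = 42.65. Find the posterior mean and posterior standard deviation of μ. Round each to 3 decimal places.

With known σ, the Normal prior is conjugate. Weight on the data is w = (n/σ²)/(n/σ² + 1/τ₀²) = 1.02627/(1.02627+0.0103489) = 0.99002.
Posterior mean = w·x̄ + (1−w)·μ₀ = 0.99002·42.65 + 0.0099833·22.47 = 42.449. Posterior variance = 1/(1.02627+0.0103489) = 0.964677, so SD = 0.982.

Posterior mean ≈ 42.449; posterior SD ≈ 0.982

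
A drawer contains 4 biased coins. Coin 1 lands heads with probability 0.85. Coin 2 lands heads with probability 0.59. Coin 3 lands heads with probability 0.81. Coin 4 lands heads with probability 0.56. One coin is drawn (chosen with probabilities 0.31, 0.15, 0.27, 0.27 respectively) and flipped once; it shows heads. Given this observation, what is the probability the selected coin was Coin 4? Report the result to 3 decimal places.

P(heads|C1) = 0.85; P(heads|C2) = 0.59; P(heads|C3) = 0.81; P(heads|C4) = 0.56.
Prior × likelihood for each source: 0.31·0.85=0.2635, 0.15·0.59=0.08850, 0.27·0.81=0.2187, 0.27·0.56=0.1512. Summing gives P(heads) = 0.72190.
P(Coin 4 | heads) = 0.1512 / 0.72190 = 0.209.

Posterior probability ≈ 0.209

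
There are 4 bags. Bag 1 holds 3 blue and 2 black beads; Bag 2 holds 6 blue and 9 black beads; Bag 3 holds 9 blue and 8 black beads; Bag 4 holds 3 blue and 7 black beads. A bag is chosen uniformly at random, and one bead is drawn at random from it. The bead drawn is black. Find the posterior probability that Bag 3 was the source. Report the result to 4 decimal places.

Posterior probability ≈ 0.2168

Tabulate prior·likelihood by source: [1] prior 0.25, lik 0.4, product 0.1000; [2] prior 0.25, lik 0.6, product 0.1500; [3] prior 0.25, lik 0.4706, product 0.1176; [4] prior 0.25, lik 0.7, product 0.1750.
Normalizing constant = 0.54265; the posterior for Bag 3 is its product over the sum, 0.1176/0.54265 = 0.2168.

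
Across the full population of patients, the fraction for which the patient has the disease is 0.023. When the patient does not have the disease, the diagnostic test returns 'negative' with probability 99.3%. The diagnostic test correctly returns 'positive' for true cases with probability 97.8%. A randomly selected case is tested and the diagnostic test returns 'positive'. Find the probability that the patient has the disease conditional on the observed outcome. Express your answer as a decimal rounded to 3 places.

Let H be the event that the patient has the disease. P(H) = 0.023, so P(¬H) = 0.977. With E the 'positive' result, P(E|H) = 0.978 and P(E|¬H) = 0.007.
P(E) = 0.978·0.023 + 0.007·0.977 = 0.022494 + 0.0068390 = 0.029333.
By Bayes' theorem, P(H|E) = 0.022494 / 0.029333 = 0.767.

P(H | E) ≈ 0.767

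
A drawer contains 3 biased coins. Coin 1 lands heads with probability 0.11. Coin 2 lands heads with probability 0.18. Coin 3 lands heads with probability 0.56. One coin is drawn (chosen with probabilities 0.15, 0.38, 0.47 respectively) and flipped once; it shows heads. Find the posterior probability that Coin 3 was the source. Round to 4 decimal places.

Tabulate prior·likelihood by source: [1] prior 0.15, lik 0.11, product 0.01650; [2] prior 0.38, lik 0.18, product 0.06840; [3] prior 0.47, lik 0.56, product 0.2632.
Normalizing constant = 0.34810; the posterior for Coin 3 is its product over the sum, 0.2632/0.34810 = 0.7561.

Posterior probability ≈ 0.7561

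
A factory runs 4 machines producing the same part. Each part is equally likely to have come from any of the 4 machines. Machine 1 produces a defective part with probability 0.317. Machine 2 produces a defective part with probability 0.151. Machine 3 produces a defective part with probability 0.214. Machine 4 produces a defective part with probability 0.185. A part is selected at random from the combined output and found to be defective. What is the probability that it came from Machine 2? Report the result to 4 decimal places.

Tabulate prior·likelihood by source: [1] prior 0.25, lik 0.317, product 0.07925; [2] prior 0.25, lik 0.151, product 0.03775; [3] prior 0.25, lik 0.214, product 0.05350; [4] prior 0.25, lik 0.185, product 0.04625.
Normalizing constant = 0.21675; the posterior for Machine 2 is its product over the sum, 0.03775/0.21675 = 0.1742.

Posterior probability ≈ 0.1742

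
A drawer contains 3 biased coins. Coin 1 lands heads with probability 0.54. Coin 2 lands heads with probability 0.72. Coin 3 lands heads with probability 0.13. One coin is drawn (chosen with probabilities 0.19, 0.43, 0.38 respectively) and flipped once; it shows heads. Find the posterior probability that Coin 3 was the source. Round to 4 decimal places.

P(heads|C1) = 0.54; P(heads|C2) = 0.72; P(heads|C3) = 0.13.
Prior × likelihood for each source: 0.19·0.54=0.1026, 0.43·0.72=0.3096, 0.38·0.13=0.04940. Summing gives P(heads) = 0.46160.
P(Coin 3 | heads) = 0.04940 / 0.46160 = 0.1070.

Posterior probability ≈ 0.1070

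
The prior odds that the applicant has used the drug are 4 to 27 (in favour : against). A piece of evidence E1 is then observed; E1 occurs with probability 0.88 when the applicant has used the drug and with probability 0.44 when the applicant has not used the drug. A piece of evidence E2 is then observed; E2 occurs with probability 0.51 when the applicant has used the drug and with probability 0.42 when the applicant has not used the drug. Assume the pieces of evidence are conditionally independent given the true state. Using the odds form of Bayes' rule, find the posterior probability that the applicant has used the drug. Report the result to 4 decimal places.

Prior odds = 4/27 = 0.14815.
Likelihood ratio for E1 = 0.88/0.44 = 2.0000.
Likelihood ratio for E2 = 0.51/0.42 = 1.2143.
Posterior odds = prior odds × LR₁ × LR₂ = 0.35979.
Posterior probability = odds/(1+odds) = 0.35979/1.3598 = 0.2646.

Posterior probability ≈ 0.2646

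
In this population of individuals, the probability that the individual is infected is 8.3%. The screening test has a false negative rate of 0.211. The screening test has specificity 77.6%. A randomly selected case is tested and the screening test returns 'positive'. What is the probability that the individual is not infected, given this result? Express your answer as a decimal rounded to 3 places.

P(¬H | E) ≈ 0.758

Let H be the event that the individual is infected. P(H) = 0.083, so P(¬H) = 0.917. With E the 'positive' result, P(E|H) = 0.789 and P(E|¬H) = 0.224.
P(E) = 0.789·0.083 + 0.224·0.917 = 0.065487 + 0.20541 = 0.27089.
By Bayes' theorem, P(H|E) = 0.065487 / 0.27089 = 0.242. Hence P(¬H|E) = 1 − 0.242 = 0.758.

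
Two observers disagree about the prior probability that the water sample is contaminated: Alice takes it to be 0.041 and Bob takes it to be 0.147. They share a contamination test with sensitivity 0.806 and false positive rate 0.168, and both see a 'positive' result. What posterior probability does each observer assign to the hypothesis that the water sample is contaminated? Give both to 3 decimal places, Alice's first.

P('+'|H) = 0.806, P('+'|¬H) = 0.168.
Alice: numerator 0.806·0.041 = 0.033046; evidence = 0.033046+0.168·0.959 = 0.19416; posterior = 0.170.
Bob: numerator 0.806·0.147 = 0.11848; evidence = 0.11848+0.168·0.853 = 0.26179; posterior = 0.453.

Alice: 0.170; Bob: 0.453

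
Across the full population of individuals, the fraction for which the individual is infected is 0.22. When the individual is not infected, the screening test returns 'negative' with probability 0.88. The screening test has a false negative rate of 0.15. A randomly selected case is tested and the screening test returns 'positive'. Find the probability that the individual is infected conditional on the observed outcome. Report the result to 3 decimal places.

P(H | E) ≈ 0.666

Let H be the event that the individual is infected. P(H) = 0.22, so P(¬H) = 0.78. With E the 'positive' result, P(E|H) = 0.85 and P(E|¬H) = 0.12.
P(E) = 0.85·0.22 + 0.12·0.78 = 0.18700 + 0.093600 = 0.28060.
By Bayes' theorem, P(H|E) = 0.18700 / 0.28060 = 0.666.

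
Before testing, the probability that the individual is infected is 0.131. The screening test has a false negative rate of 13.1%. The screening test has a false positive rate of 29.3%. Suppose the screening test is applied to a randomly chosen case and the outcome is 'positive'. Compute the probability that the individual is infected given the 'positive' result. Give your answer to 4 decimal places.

Write H for 'the individual is infected'. Prior odds H:¬H = 0.131/0.869 = 0.15075. For the 'positive' outcome, the likelihood ratio is 0.869/0.293 = 2.9659.
Posterior odds = 0.15075 × 2.9659 = 0.44710, so P(H|E) = 0.44710/(1+0.44710) = 0.3090.

P(H | E) ≈ 0.3090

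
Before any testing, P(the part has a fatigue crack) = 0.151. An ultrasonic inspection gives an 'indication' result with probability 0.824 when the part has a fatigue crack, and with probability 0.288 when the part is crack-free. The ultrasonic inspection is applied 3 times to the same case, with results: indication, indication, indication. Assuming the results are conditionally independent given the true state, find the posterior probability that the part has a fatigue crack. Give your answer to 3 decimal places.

Posterior P(H) ≈ 0.806

Let H be the event that the part has a fatigue crack; start with P(H) = 0.151. P('indication'|H) = 0.824, P('indication'|¬H) = 0.288.
Update on result 1 ('indication'): P(H) ← 0.824·0.1510 / (0.824·0.1510 + 0.288·0.8490) = 0.12442/0.36894 = 0.3373.
Update on result 2 ('indication'): P(H) ← 0.824·0.3373 / (0.824·0.3373 + 0.288·0.6627) = 0.27789/0.46877 = 0.5928.
Update on result 3 ('indication'): P(H) ← 0.824·0.5928 / (0.824·0.5928 + 0.288·0.4072) = 0.48848/0.60575 = 0.8064.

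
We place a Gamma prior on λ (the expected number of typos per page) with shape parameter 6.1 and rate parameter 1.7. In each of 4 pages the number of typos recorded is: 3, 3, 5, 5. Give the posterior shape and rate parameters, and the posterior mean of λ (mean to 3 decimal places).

Posterior: Gamma(shape=22.1, rate=5.7); mean ≈ 3.877

The Poisson likelihood adds the total count to the shape and the number of exposure periods to the rate. Here ∑xᵢ = 16 and n = 4, so shape 6.1→22.1 and rate 1.7→5.7.
Posterior mean = shape/rate = 22.1/5.7 = 3.877.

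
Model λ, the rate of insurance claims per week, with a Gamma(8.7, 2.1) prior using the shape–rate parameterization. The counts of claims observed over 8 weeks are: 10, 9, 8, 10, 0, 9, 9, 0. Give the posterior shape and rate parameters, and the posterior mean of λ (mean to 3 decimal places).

Posterior: Gamma(shape=63.7, rate=10.1); mean ≈ 6.307

Total count ∑xᵢ = 55 over n = 8 weeks.
Gamma is conjugate to the Poisson likelihood: posterior is Gamma(shape = 8.7+55 = 63.7, rate = 2.1+8 = 10.1).
E[λ | data] = 63.7/10.1 = 6.307.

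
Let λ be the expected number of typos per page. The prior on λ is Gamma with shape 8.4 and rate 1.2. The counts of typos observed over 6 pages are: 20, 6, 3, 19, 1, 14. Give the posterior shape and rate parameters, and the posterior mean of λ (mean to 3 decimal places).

The Poisson likelihood adds the total count to the shape and the number of exposure periods to the rate. Here ∑xᵢ = 63 and n = 6, so shape 8.4→71.4 and rate 1.2→7.2.
Posterior mean = shape/rate = 71.4/7.2 = 9.917.

Posterior: Gamma(shape=71.4, rate=7.2); mean ≈ 9.917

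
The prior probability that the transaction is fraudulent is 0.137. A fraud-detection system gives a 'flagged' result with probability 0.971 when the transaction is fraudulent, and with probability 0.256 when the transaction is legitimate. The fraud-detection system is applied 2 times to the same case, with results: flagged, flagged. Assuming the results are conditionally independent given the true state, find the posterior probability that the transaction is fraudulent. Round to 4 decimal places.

Posterior P(H) ≈ 0.6955

With H the event that the transaction is fraudulent, the joint likelihood of the observed sequence is P(data|H) = 0.971·0.971 = 0.94284 and P(data|¬H) = 0.256·0.256 = 0.065536.
Bayes: P(H|data) = 0.137·0.94284 / (0.137·0.94284 + 0.863·0.065536) = 0.12917/0.18573 = 0.6955.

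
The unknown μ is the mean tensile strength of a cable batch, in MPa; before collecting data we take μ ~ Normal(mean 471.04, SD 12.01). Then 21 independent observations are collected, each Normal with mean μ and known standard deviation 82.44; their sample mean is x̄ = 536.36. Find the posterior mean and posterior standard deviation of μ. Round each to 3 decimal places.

Prior precision 1/τ₀² = 1/12.01² = 0.00693288; data precision n/σ² = 21/82.44² = 0.00308989.
Posterior precision = 0.00693288 + 0.00308989 = 0.0100228, giving posterior SD = 1/√0.0100228 = 9.989.
Posterior mean = (0.00693288·471.04 + 0.00308989·536.36) / 0.0100228 = 491.177.

Posterior mean ≈ 491.177; posterior SD ≈ 9.989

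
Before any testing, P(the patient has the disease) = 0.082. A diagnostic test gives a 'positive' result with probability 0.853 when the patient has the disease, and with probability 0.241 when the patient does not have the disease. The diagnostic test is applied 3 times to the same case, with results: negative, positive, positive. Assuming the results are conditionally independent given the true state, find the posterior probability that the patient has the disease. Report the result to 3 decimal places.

Let H be the event that the patient has the disease; start with P(H) = 0.082. P('positive'|H) = 0.853, P('positive'|¬H) = 0.241.
Update on result 1 ('negative'): P(H) ← 0.147·0.0820 / (0.147·0.0820 + 0.759·0.9180) = 0.012054/0.70882 = 0.0170.
Update on result 2 ('positive'): P(H) ← 0.853·0.0170 / (0.853·0.0170 + 0.241·0.9830) = 0.014506/0.25141 = 0.0577.
Update on result 3 ('positive'): P(H) ← 0.853·0.0577 / (0.853·0.0577 + 0.241·0.9423) = 0.049217/0.27631 = 0.1781.

Posterior P(H) ≈ 0.178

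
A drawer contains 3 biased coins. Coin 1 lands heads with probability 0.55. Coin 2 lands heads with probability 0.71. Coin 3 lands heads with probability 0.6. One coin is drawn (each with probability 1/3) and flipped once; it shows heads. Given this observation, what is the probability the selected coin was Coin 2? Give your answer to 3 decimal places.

Posterior probability ≈ 0.382

Tabulate prior·likelihood by source: [1] prior 0.333333, lik 0.55, product 0.1833; [2] prior 0.333333, lik 0.71, product 0.2367; [3] prior 0.333333, lik 0.6, product 0.2000.
Normalizing constant = 0.62000; the posterior for Coin 2 is its product over the sum, 0.2367/0.62000 = 0.382.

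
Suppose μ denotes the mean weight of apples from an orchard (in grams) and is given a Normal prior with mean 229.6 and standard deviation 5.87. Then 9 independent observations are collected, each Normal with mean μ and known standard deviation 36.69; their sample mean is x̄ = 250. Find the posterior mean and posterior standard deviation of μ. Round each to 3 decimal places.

Prior precision 1/τ₀² = 1/5.87² = 0.0290218; data precision n/σ² = 9/36.69² = 0.00668570.
Posterior precision = 0.0290218 + 0.00668570 = 0.0357075, giving posterior SD = 1/√0.0357075 = 5.292.
Posterior mean = (0.0290218·229.6 + 0.00668570·250) / 0.0357075 = 233.420.

Posterior mean ≈ 233.420; posterior SD ≈ 5.292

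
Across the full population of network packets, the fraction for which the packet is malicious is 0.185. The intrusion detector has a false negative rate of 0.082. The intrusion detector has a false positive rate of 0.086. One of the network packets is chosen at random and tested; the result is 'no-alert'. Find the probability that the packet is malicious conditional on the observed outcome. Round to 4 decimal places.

P(H | E) ≈ 0.0200

Write H for 'the packet is malicious'. Prior odds H:¬H = 0.185/0.815 = 0.22699. For the 'no-alert' outcome, the likelihood ratio is 0.082/0.914 = 0.089716.
Posterior odds = 0.22699 × 0.089716 = 0.020365, so P(H|E) = 0.020365/(1+0.020365) = 0.0200.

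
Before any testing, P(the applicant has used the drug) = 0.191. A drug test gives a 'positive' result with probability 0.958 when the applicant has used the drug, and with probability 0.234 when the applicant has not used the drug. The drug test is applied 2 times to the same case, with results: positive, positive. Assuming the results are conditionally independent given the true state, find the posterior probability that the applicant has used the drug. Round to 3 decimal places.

With H the event that the applicant has used the drug, the joint likelihood of the observed sequence is P(data|H) = 0.958·0.958 = 0.91776 and P(data|¬H) = 0.234·0.234 = 0.054756.
Bayes: P(H|data) = 0.191·0.91776 / (0.191·0.91776 + 0.809·0.054756) = 0.17529/0.21959 = 0.7983.

Posterior P(H) ≈ 0.798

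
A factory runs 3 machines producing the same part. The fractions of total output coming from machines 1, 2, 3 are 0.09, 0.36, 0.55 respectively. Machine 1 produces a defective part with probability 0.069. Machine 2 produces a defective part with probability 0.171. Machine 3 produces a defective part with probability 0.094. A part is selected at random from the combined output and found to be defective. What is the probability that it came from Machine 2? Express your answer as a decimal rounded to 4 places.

P(defective|M1) = 0.069; P(defective|M2) = 0.171; P(defective|M3) = 0.094.
Prior × likelihood for each source: 0.09·0.069=0.006210, 0.36·0.171=0.06156, 0.55·0.094=0.05170. Summing gives P(defective) = 0.11947.
P(Machine 2 | defective) = 0.06156 / 0.11947 = 0.5153.

Posterior probability ≈ 0.5153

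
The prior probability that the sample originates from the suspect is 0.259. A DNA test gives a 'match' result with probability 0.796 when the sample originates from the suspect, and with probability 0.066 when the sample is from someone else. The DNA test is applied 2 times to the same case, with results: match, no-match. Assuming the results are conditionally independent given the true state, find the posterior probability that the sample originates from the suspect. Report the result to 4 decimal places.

Posterior P(H) ≈ 0.4794

Let H be the event that the sample originates from the suspect; start with P(H) = 0.259. P('match'|H) = 0.796, P('match'|¬H) = 0.066.
Update on result 1 ('match'): P(H) ← 0.796·0.2590 / (0.796·0.2590 + 0.066·0.7410) = 0.20616/0.25507 = 0.8083.
Update on result 2 ('no-match'): P(H) ← 0.204·0.8083 / (0.204·0.8083 + 0.934·0.1917) = 0.16489/0.34397 = 0.4794.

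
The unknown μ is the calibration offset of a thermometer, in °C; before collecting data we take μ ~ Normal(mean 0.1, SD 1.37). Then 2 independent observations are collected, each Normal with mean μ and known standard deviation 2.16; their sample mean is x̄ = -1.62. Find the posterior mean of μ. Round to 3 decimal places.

With known σ, the Normal prior is conjugate. Weight on the data is w = (n/σ²)/(n/σ² + 1/τ₀²) = 0.428669/(0.428669+0.532793) = 0.44585.
Posterior mean = w·x̄ + (1−w)·μ₀ = 0.44585·-1.62 + 0.55415·0.1 = -0.667.

Posterior mean ≈ -0.667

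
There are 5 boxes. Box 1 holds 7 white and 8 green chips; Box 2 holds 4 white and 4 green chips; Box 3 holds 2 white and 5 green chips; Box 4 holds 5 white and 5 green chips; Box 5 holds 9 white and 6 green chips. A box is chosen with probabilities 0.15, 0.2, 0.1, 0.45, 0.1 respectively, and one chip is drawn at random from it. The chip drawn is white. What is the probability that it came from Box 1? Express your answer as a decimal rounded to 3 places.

Posterior probability ≈ 0.145

P(white|Box 1) = 0.4667; P(white|Box 2) = 0.5; P(white|Box 3) = 0.2857; P(white|Box 4) = 0.5; P(white|Box 5) = 0.6.
Prior × likelihood for each source: 0.15·0.4667=0.07000, 0.2·0.5=0.1000, 0.1·0.2857=0.02857, 0.45·0.5=0.2250, 0.1·0.6=0.06000. Summing gives P(white) = 0.48357.
P(Box 1 | white) = 0.07000 / 0.48357 = 0.145.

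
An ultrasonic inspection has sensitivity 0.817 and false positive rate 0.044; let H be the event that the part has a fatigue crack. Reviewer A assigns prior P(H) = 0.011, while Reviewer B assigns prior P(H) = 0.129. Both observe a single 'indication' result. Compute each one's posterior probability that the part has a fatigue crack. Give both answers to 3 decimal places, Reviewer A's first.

Reviewer A: 0.171; Reviewer B: 0.733

P('+'|H) = 0.817, P('+'|¬H) = 0.044.
Reviewer A: numerator 0.817·0.011 = 0.0089870; evidence = 0.0089870+0.044·0.989 = 0.052503; posterior = 0.171.
Reviewer B: numerator 0.817·0.129 = 0.10539; evidence = 0.10539+0.044·0.871 = 0.14372; posterior = 0.733.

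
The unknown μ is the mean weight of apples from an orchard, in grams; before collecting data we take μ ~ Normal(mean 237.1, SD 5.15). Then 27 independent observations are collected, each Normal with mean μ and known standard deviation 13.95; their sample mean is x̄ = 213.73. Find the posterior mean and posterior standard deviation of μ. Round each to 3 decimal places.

Posterior mean ≈ 218.724; posterior SD ≈ 2.381

Prior precision 1/τ₀² = 1/5.15² = 0.0377038; data precision n/σ² = 27/13.95² = 0.138744.
Posterior precision = 0.0377038 + 0.138744 = 0.176448, giving posterior SD = 1/√0.176448 = 2.381.
Posterior mean = (0.0377038·237.1 + 0.138744·213.73) / 0.176448 = 218.724.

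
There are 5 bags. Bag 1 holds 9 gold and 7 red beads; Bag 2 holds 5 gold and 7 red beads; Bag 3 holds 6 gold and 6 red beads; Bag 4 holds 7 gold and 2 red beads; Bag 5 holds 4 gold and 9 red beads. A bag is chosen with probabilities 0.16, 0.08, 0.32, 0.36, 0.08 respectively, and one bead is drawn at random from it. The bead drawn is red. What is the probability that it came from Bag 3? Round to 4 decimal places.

Tabulate prior·likelihood by source: [1] prior 0.16, lik 0.4375, product 0.07000; [2] prior 0.08, lik 0.5833, product 0.04667; [3] prior 0.32, lik 0.5, product 0.1600; [4] prior 0.36, lik 0.2222, product 0.08000; [5] prior 0.08, lik 0.6923, product 0.05538.
Normalizing constant = 0.41205; the posterior for Bag 3 is its product over the sum, 0.1600/0.41205 = 0.3883.

Posterior probability ≈ 0.3883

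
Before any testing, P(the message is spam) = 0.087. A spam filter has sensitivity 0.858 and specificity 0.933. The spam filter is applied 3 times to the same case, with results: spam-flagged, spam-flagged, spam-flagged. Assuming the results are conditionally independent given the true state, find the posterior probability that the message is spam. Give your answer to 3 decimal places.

Let H be the event that the message is spam; start with P(H) = 0.087. P('spam-flagged'|H) = 0.858, P('spam-flagged'|¬H) = 0.067.
Update on result 1 ('spam-flagged'): P(H) ← 0.858·0.0870 / (0.858·0.0870 + 0.067·0.9130) = 0.074646/0.13582 = 0.5496.
Update on result 2 ('spam-flagged'): P(H) ← 0.858·0.5496 / (0.858·0.5496 + 0.067·0.4504) = 0.47156/0.50174 = 0.9399.
Update on result 3 ('spam-flagged'): P(H) ← 0.858·0.9399 / (0.858·0.9399 + 0.067·0.0601) = 0.80640/0.81043 = 0.9950.

Posterior P(H) ≈ 0.995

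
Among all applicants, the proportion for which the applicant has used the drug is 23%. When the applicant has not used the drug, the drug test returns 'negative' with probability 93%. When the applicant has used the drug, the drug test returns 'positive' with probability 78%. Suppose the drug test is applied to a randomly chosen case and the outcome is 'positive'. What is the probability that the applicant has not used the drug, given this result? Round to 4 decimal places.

Let H be the event that the applicant has used the drug. P(H) = 0.23, so P(¬H) = 0.77. With E the 'positive' result, P(E|H) = 0.78 and P(E|¬H) = 0.07.
P(E) = 0.78·0.23 + 0.07·0.77 = 0.17940 + 0.053900 = 0.23330.
By Bayes' theorem, P(H|E) = 0.17940 / 0.23330 = 0.7690. Hence P(¬H|E) = 1 − 0.7690 = 0.2310.

P(¬H | E) ≈ 0.2310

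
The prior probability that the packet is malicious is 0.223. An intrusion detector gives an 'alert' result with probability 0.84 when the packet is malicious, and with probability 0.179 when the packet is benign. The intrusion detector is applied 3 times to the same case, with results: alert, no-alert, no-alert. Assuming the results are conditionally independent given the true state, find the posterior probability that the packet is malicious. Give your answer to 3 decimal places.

With H the event that the packet is malicious, the joint likelihood of the observed sequence is P(data|H) = 0.84·0.16·0.16 = 0.021504 and P(data|¬H) = 0.179·0.821·0.821 = 0.12065.
Bayes: P(H|data) = 0.223·0.021504 / (0.223·0.021504 + 0.777·0.12065) = 0.0047954/0.098543 = 0.0487.

Posterior P(H) ≈ 0.049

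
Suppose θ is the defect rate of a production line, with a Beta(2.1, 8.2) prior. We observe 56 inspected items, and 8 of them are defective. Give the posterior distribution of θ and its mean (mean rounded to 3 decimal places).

Observing 8 successes and 48 failures updates Beta(2.1, 8.2) by adding the success and failure counts to the two shape parameters: α = 2.1+8 = 10.1, β = 8.2+48 = 56.2.
Posterior mean = α/(α+β) = 10.1/66.3 = 0.152.

Posterior: Beta(10.1, 56.2); mean ≈ 0.152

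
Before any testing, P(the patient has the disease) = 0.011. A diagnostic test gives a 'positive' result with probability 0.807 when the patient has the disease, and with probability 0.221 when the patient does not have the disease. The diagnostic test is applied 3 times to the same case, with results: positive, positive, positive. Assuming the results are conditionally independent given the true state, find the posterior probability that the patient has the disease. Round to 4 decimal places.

With H the event that the patient has the disease, the joint likelihood of the observed sequence is P(data|H) = 0.807·0.807·0.807 = 0.52556 and P(data|¬H) = 0.221·0.221·0.221 = 0.010794.
Bayes: P(H|data) = 0.011·0.52556 / (0.011·0.52556 + 0.989·0.010794) = 0.0057811/0.016456 = 0.3513.

Posterior P(H) ≈ 0.3513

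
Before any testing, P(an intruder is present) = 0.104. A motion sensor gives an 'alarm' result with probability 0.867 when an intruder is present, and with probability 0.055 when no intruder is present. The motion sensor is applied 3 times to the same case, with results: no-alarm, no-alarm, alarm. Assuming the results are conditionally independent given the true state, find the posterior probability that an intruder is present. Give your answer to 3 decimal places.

Let H be the event that an intruder is present; start with P(H) = 0.104. P('alarm'|H) = 0.867, P('alarm'|¬H) = 0.055.
Update on result 1 ('no-alarm'): P(H) ← 0.133·0.1040 / (0.133·0.1040 + 0.945·0.8960) = 0.013832/0.86055 = 0.0161.
Update on result 2 ('no-alarm'): P(H) ← 0.133·0.0161 / (0.133·0.0161 + 0.945·0.9839) = 0.0021378/0.93195 = 0.0023.
Update on result 3 ('alarm'): P(H) ← 0.867·0.0023 / (0.867·0.0023 + 0.055·0.9977) = 0.0019888/0.056863 = 0.0350.

Posterior P(H) ≈ 0.035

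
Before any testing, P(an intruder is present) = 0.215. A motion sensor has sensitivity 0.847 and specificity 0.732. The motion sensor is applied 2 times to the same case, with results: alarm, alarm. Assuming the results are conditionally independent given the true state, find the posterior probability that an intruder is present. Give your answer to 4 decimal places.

Posterior P(H) ≈ 0.7323

With H the event that an intruder is present, the joint likelihood of the observed sequence is P(data|H) = 0.847·0.847 = 0.71741 and P(data|¬H) = 0.268·0.268 = 0.071824.
Bayes: P(H|data) = 0.215·0.71741 / (0.215·0.71741 + 0.785·0.071824) = 0.15424/0.21062 = 0.7323.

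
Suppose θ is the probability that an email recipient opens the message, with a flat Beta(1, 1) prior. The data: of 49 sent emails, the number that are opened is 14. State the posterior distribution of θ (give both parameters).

Posterior: Beta(15, 36)

Observing 14 successes and 35 failures updates Beta(1, 1) by adding the success and failure counts to the two shape parameters: α = 1+14 = 15, β = 1+35 = 36.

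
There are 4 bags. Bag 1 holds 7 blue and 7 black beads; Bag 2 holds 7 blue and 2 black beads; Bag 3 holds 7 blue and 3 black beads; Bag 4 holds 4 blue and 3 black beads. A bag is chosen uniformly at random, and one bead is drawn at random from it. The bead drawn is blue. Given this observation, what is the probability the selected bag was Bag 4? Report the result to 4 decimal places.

Tabulate prior·likelihood by source: [1] prior 0.25, lik 0.5, product 0.1250; [2] prior 0.25, lik 0.7778, product 0.1944; [3] prior 0.25, lik 0.7, product 0.1750; [4] prior 0.25, lik 0.5714, product 0.1429.
Normalizing constant = 0.63730; the posterior for Bag 4 is its product over the sum, 0.1429/0.63730 = 0.2242.

Posterior probability ≈ 0.2242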